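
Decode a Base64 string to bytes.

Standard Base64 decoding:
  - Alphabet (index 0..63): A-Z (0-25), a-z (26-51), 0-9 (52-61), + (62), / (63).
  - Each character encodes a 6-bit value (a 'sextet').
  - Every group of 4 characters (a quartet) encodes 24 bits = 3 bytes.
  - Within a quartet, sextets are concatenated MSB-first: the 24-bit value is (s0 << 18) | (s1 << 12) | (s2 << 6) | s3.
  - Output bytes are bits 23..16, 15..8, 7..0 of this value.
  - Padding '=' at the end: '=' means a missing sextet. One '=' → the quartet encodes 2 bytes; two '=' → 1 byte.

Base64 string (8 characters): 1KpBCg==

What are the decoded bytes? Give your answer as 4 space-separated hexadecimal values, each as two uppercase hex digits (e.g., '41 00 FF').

After char 0 ('1'=53): chars_in_quartet=1 acc=0x35 bytes_emitted=0
After char 1 ('K'=10): chars_in_quartet=2 acc=0xD4A bytes_emitted=0
After char 2 ('p'=41): chars_in_quartet=3 acc=0x352A9 bytes_emitted=0
After char 3 ('B'=1): chars_in_quartet=4 acc=0xD4AA41 -> emit D4 AA 41, reset; bytes_emitted=3
After char 4 ('C'=2): chars_in_quartet=1 acc=0x2 bytes_emitted=3
After char 5 ('g'=32): chars_in_quartet=2 acc=0xA0 bytes_emitted=3
Padding '==': partial quartet acc=0xA0 -> emit 0A; bytes_emitted=4

Answer: D4 AA 41 0A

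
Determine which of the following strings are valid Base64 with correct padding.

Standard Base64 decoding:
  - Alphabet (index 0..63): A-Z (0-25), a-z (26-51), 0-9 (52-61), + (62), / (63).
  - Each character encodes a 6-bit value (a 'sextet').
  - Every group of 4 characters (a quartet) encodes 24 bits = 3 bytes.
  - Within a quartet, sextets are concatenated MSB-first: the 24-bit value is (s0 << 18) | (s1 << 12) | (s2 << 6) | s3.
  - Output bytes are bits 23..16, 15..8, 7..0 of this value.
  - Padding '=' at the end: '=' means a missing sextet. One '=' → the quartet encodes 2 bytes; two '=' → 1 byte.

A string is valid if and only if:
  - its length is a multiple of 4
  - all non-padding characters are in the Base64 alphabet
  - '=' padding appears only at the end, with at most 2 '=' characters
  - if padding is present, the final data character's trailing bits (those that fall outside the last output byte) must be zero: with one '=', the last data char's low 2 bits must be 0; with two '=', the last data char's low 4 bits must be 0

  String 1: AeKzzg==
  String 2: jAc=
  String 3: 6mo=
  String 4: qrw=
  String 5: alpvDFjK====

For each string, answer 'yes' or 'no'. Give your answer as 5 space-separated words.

Answer: yes yes yes yes no

Derivation:
String 1: 'AeKzzg==' → valid
String 2: 'jAc=' → valid
String 3: '6mo=' → valid
String 4: 'qrw=' → valid
String 5: 'alpvDFjK====' → invalid (4 pad chars (max 2))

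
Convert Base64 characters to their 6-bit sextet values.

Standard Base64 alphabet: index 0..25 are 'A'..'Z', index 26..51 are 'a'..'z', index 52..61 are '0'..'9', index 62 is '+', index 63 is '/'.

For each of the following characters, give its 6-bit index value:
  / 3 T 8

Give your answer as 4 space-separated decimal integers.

Answer: 63 55 19 60

Derivation:
'/': index 63
'3': 0..9 range, 52 + ord('3') − ord('0') = 55
'T': A..Z range, ord('T') − ord('A') = 19
'8': 0..9 range, 52 + ord('8') − ord('0') = 60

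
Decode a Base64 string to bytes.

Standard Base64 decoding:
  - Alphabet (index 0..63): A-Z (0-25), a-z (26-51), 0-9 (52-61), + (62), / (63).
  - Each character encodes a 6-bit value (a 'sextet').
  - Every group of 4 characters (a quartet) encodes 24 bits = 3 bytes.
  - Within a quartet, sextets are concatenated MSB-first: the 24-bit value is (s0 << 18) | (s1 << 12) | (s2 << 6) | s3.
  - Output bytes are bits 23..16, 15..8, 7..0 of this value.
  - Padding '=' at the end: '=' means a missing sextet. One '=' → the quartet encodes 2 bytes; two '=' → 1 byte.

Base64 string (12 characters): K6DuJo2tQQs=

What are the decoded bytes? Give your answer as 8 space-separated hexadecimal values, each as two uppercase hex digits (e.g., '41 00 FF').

Answer: 2B A0 EE 26 8D AD 41 0B

Derivation:
After char 0 ('K'=10): chars_in_quartet=1 acc=0xA bytes_emitted=0
After char 1 ('6'=58): chars_in_quartet=2 acc=0x2BA bytes_emitted=0
After char 2 ('D'=3): chars_in_quartet=3 acc=0xAE83 bytes_emitted=0
After char 3 ('u'=46): chars_in_quartet=4 acc=0x2BA0EE -> emit 2B A0 EE, reset; bytes_emitted=3
After char 4 ('J'=9): chars_in_quartet=1 acc=0x9 bytes_emitted=3
After char 5 ('o'=40): chars_in_quartet=2 acc=0x268 bytes_emitted=3
After char 6 ('2'=54): chars_in_quartet=3 acc=0x9A36 bytes_emitted=3
After char 7 ('t'=45): chars_in_quartet=4 acc=0x268DAD -> emit 26 8D AD, reset; bytes_emitted=6
After char 8 ('Q'=16): chars_in_quartet=1 acc=0x10 bytes_emitted=6
After char 9 ('Q'=16): chars_in_quartet=2 acc=0x410 bytes_emitted=6
After char 10 ('s'=44): chars_in_quartet=3 acc=0x1042C bytes_emitted=6
Padding '=': partial quartet acc=0x1042C -> emit 41 0B; bytes_emitted=8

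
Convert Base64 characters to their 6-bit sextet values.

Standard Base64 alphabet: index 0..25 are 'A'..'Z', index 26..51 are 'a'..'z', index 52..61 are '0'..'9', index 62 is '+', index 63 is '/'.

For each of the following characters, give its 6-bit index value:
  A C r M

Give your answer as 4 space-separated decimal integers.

'A': A..Z range, ord('A') − ord('A') = 0
'C': A..Z range, ord('C') − ord('A') = 2
'r': a..z range, 26 + ord('r') − ord('a') = 43
'M': A..Z range, ord('M') − ord('A') = 12

Answer: 0 2 43 12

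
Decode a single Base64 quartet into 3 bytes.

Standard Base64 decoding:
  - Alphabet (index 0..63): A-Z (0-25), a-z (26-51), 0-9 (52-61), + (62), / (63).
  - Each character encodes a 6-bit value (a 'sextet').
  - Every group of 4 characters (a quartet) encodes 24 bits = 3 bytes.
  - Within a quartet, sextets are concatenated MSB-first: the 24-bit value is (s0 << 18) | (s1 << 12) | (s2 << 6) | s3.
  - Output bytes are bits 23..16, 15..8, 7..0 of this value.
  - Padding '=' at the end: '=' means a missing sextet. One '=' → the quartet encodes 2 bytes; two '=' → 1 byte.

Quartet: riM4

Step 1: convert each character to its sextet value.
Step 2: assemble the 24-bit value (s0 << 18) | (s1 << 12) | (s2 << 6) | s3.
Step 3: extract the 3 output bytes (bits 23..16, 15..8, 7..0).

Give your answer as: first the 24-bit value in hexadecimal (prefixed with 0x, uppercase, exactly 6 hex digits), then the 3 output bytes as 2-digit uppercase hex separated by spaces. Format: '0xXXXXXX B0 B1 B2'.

Sextets: r=43, i=34, M=12, 4=56
24-bit: (43<<18) | (34<<12) | (12<<6) | 56
      = 0xAC0000 | 0x022000 | 0x000300 | 0x000038
      = 0xAE2338
Bytes: (v>>16)&0xFF=AE, (v>>8)&0xFF=23, v&0xFF=38

Answer: 0xAE2338 AE 23 38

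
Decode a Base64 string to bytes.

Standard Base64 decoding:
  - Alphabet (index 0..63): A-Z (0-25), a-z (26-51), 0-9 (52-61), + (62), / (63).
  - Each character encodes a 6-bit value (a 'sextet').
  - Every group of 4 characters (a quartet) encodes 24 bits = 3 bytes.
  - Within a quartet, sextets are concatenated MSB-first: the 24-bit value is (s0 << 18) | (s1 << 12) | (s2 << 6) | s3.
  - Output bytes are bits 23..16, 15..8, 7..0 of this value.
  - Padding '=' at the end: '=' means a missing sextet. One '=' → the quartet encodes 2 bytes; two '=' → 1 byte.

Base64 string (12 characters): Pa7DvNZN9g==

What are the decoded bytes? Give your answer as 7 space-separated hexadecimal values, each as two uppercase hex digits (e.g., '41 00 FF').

After char 0 ('P'=15): chars_in_quartet=1 acc=0xF bytes_emitted=0
After char 1 ('a'=26): chars_in_quartet=2 acc=0x3DA bytes_emitted=0
After char 2 ('7'=59): chars_in_quartet=3 acc=0xF6BB bytes_emitted=0
After char 3 ('D'=3): chars_in_quartet=4 acc=0x3DAEC3 -> emit 3D AE C3, reset; bytes_emitted=3
After char 4 ('v'=47): chars_in_quartet=1 acc=0x2F bytes_emitted=3
After char 5 ('N'=13): chars_in_quartet=2 acc=0xBCD bytes_emitted=3
After char 6 ('Z'=25): chars_in_quartet=3 acc=0x2F359 bytes_emitted=3
After char 7 ('N'=13): chars_in_quartet=4 acc=0xBCD64D -> emit BC D6 4D, reset; bytes_emitted=6
After char 8 ('9'=61): chars_in_quartet=1 acc=0x3D bytes_emitted=6
After char 9 ('g'=32): chars_in_quartet=2 acc=0xF60 bytes_emitted=6
Padding '==': partial quartet acc=0xF60 -> emit F6; bytes_emitted=7

Answer: 3D AE C3 BC D6 4D F6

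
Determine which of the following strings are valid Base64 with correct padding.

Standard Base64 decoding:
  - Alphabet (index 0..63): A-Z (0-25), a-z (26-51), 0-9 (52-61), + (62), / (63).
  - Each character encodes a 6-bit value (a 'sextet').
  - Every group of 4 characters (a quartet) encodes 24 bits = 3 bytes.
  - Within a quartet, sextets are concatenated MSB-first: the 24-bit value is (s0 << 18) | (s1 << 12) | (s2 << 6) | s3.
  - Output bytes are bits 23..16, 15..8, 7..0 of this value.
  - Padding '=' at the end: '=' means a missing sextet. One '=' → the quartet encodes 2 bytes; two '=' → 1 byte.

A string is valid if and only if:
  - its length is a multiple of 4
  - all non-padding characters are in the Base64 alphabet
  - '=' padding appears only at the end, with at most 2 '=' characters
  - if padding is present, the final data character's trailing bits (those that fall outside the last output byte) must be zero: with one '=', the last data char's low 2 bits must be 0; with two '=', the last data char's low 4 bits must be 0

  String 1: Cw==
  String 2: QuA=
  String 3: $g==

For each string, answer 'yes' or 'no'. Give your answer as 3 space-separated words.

String 1: 'Cw==' → valid
String 2: 'QuA=' → valid
String 3: '$g==' → invalid (bad char(s): ['$'])

Answer: yes yes no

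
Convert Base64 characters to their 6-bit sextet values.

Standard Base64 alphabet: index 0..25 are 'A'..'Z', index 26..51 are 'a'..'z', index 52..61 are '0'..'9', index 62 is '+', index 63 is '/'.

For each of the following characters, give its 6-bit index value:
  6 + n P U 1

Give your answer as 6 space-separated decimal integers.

'6': 0..9 range, 52 + ord('6') − ord('0') = 58
'+': index 62
'n': a..z range, 26 + ord('n') − ord('a') = 39
'P': A..Z range, ord('P') − ord('A') = 15
'U': A..Z range, ord('U') − ord('A') = 20
'1': 0..9 range, 52 + ord('1') − ord('0') = 53

Answer: 58 62 39 15 20 53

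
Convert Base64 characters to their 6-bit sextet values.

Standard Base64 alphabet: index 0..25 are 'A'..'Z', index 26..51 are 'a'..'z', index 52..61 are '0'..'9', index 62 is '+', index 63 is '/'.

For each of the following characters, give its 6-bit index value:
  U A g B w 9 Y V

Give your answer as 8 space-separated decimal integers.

'U': A..Z range, ord('U') − ord('A') = 20
'A': A..Z range, ord('A') − ord('A') = 0
'g': a..z range, 26 + ord('g') − ord('a') = 32
'B': A..Z range, ord('B') − ord('A') = 1
'w': a..z range, 26 + ord('w') − ord('a') = 48
'9': 0..9 range, 52 + ord('9') − ord('0') = 61
'Y': A..Z range, ord('Y') − ord('A') = 24
'V': A..Z range, ord('V') − ord('A') = 21

Answer: 20 0 32 1 48 61 24 21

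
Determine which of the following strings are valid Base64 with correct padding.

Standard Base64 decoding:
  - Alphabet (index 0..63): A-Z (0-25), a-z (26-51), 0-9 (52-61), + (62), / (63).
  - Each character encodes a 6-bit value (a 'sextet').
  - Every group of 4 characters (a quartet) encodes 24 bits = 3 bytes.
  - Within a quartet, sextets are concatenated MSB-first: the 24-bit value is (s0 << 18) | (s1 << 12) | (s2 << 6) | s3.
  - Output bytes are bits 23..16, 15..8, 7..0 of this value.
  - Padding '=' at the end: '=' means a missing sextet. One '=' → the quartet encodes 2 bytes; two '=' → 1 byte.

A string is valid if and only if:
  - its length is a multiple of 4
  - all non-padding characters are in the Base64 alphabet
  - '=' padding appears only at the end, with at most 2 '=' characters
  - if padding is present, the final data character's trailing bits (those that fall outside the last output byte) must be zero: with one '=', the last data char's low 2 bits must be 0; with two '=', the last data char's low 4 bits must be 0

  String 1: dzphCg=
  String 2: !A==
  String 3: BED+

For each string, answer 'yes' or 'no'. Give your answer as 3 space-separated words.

Answer: no no yes

Derivation:
String 1: 'dzphCg=' → invalid (len=7 not mult of 4)
String 2: '!A==' → invalid (bad char(s): ['!'])
String 3: 'BED+' → valid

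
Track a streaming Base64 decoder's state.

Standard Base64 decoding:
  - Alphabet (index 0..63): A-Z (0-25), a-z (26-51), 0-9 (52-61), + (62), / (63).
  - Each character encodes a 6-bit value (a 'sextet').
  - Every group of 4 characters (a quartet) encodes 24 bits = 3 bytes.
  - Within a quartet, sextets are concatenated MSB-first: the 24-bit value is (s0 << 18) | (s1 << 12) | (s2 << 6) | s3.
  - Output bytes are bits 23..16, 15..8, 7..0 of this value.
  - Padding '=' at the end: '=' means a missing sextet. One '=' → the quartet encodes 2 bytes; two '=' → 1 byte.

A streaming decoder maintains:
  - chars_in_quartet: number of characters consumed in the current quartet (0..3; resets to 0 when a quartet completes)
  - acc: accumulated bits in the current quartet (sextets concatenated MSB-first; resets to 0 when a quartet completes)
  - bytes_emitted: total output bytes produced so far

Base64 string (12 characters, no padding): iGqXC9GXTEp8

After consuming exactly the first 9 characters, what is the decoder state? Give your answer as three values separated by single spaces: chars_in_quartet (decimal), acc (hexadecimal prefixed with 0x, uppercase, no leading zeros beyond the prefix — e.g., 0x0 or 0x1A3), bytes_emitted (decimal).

After char 0 ('i'=34): chars_in_quartet=1 acc=0x22 bytes_emitted=0
After char 1 ('G'=6): chars_in_quartet=2 acc=0x886 bytes_emitted=0
After char 2 ('q'=42): chars_in_quartet=3 acc=0x221AA bytes_emitted=0
After char 3 ('X'=23): chars_in_quartet=4 acc=0x886A97 -> emit 88 6A 97, reset; bytes_emitted=3
After char 4 ('C'=2): chars_in_quartet=1 acc=0x2 bytes_emitted=3
After char 5 ('9'=61): chars_in_quartet=2 acc=0xBD bytes_emitted=3
After char 6 ('G'=6): chars_in_quartet=3 acc=0x2F46 bytes_emitted=3
After char 7 ('X'=23): chars_in_quartet=4 acc=0xBD197 -> emit 0B D1 97, reset; bytes_emitted=6
After char 8 ('T'=19): chars_in_quartet=1 acc=0x13 bytes_emitted=6

Answer: 1 0x13 6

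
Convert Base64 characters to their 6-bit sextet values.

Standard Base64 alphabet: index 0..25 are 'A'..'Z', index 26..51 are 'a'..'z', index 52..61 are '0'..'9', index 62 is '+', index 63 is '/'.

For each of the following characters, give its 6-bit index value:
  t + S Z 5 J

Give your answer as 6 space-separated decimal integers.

Answer: 45 62 18 25 57 9

Derivation:
't': a..z range, 26 + ord('t') − ord('a') = 45
'+': index 62
'S': A..Z range, ord('S') − ord('A') = 18
'Z': A..Z range, ord('Z') − ord('A') = 25
'5': 0..9 range, 52 + ord('5') − ord('0') = 57
'J': A..Z range, ord('J') − ord('A') = 9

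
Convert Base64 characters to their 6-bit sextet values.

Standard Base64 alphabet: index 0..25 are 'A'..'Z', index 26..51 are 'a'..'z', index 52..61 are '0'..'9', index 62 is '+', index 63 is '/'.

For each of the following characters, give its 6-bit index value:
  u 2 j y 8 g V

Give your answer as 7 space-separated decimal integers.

'u': a..z range, 26 + ord('u') − ord('a') = 46
'2': 0..9 range, 52 + ord('2') − ord('0') = 54
'j': a..z range, 26 + ord('j') − ord('a') = 35
'y': a..z range, 26 + ord('y') − ord('a') = 50
'8': 0..9 range, 52 + ord('8') − ord('0') = 60
'g': a..z range, 26 + ord('g') − ord('a') = 32
'V': A..Z range, ord('V') − ord('A') = 21

Answer: 46 54 35 50 60 32 21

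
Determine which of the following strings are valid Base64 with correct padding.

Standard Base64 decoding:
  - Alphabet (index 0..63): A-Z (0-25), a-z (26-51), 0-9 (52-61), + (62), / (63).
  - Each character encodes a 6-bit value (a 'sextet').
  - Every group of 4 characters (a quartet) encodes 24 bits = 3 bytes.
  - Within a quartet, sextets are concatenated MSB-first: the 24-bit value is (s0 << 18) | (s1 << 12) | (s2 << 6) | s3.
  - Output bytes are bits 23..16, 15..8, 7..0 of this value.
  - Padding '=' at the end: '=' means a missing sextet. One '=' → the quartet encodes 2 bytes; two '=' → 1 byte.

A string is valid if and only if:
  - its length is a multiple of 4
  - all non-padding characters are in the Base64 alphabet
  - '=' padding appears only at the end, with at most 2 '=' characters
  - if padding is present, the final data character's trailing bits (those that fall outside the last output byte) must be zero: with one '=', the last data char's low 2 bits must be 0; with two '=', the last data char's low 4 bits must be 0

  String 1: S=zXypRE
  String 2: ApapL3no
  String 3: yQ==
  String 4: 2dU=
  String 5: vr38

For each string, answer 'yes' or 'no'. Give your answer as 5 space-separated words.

String 1: 'S=zXypRE' → invalid (bad char(s): ['=']; '=' in middle)
String 2: 'ApapL3no' → valid
String 3: 'yQ==' → valid
String 4: '2dU=' → valid
String 5: 'vr38' → valid

Answer: no yes yes yes yes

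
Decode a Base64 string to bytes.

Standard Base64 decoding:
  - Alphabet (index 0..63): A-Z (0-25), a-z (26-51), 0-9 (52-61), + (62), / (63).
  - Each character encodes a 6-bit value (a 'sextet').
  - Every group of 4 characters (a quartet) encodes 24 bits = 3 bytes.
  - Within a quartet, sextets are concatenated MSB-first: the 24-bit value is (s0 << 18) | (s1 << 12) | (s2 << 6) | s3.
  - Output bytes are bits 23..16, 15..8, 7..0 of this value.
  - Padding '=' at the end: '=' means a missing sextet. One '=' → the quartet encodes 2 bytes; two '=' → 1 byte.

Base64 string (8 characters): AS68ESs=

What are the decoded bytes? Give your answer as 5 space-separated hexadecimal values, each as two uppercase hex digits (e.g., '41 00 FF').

Answer: 01 2E BC 11 2B

Derivation:
After char 0 ('A'=0): chars_in_quartet=1 acc=0x0 bytes_emitted=0
After char 1 ('S'=18): chars_in_quartet=2 acc=0x12 bytes_emitted=0
After char 2 ('6'=58): chars_in_quartet=3 acc=0x4BA bytes_emitted=0
After char 3 ('8'=60): chars_in_quartet=4 acc=0x12EBC -> emit 01 2E BC, reset; bytes_emitted=3
After char 4 ('E'=4): chars_in_quartet=1 acc=0x4 bytes_emitted=3
After char 5 ('S'=18): chars_in_quartet=2 acc=0x112 bytes_emitted=3
After char 6 ('s'=44): chars_in_quartet=3 acc=0x44AC bytes_emitted=3
Padding '=': partial quartet acc=0x44AC -> emit 11 2B; bytes_emitted=5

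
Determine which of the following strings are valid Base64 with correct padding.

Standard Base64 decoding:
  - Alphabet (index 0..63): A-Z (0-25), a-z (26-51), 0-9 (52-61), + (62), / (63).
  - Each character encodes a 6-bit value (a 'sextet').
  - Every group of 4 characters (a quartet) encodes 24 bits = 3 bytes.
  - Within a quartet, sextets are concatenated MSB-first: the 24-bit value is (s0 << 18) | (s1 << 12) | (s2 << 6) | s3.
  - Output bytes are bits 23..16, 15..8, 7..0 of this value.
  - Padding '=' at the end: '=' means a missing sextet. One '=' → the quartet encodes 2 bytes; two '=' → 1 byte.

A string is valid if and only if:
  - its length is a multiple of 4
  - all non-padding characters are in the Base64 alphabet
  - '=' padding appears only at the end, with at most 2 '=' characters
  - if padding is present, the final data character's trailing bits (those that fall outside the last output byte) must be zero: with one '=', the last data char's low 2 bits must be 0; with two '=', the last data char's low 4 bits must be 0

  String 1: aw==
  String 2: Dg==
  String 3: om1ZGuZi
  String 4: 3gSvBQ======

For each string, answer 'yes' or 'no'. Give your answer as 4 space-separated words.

String 1: 'aw==' → valid
String 2: 'Dg==' → valid
String 3: 'om1ZGuZi' → valid
String 4: '3gSvBQ======' → invalid (6 pad chars (max 2))

Answer: yes yes yes no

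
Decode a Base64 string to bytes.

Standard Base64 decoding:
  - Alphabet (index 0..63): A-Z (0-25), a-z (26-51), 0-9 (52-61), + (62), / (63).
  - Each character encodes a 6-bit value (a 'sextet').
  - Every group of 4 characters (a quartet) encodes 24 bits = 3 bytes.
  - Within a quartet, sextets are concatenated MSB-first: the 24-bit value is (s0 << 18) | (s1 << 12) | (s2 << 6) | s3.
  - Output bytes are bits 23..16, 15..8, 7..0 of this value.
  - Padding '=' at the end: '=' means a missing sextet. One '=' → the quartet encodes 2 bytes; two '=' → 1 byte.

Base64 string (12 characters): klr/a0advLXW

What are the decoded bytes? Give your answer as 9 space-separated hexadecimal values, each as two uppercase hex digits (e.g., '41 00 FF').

After char 0 ('k'=36): chars_in_quartet=1 acc=0x24 bytes_emitted=0
After char 1 ('l'=37): chars_in_quartet=2 acc=0x925 bytes_emitted=0
After char 2 ('r'=43): chars_in_quartet=3 acc=0x2496B bytes_emitted=0
After char 3 ('/'=63): chars_in_quartet=4 acc=0x925AFF -> emit 92 5A FF, reset; bytes_emitted=3
After char 4 ('a'=26): chars_in_quartet=1 acc=0x1A bytes_emitted=3
After char 5 ('0'=52): chars_in_quartet=2 acc=0x6B4 bytes_emitted=3
After char 6 ('a'=26): chars_in_quartet=3 acc=0x1AD1A bytes_emitted=3
After char 7 ('d'=29): chars_in_quartet=4 acc=0x6B469D -> emit 6B 46 9D, reset; bytes_emitted=6
After char 8 ('v'=47): chars_in_quartet=1 acc=0x2F bytes_emitted=6
After char 9 ('L'=11): chars_in_quartet=2 acc=0xBCB bytes_emitted=6
After char 10 ('X'=23): chars_in_quartet=3 acc=0x2F2D7 bytes_emitted=6
After char 11 ('W'=22): chars_in_quartet=4 acc=0xBCB5D6 -> emit BC B5 D6, reset; bytes_emitted=9

Answer: 92 5A FF 6B 46 9D BC B5 D6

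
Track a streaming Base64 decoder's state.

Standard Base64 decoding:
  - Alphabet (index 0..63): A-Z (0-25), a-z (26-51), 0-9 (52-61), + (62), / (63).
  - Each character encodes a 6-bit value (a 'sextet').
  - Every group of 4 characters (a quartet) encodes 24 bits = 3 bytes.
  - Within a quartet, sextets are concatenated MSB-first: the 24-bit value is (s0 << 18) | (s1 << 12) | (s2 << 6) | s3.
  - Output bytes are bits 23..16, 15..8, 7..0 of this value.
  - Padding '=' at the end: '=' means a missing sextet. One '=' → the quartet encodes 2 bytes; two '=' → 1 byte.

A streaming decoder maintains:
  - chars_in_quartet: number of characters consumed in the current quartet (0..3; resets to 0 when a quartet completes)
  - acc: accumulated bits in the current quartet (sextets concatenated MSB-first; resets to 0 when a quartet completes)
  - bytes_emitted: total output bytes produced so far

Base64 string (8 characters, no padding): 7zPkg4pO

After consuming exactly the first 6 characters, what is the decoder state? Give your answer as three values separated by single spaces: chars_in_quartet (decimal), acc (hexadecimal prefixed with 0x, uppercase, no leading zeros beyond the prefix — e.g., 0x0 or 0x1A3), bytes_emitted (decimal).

After char 0 ('7'=59): chars_in_quartet=1 acc=0x3B bytes_emitted=0
After char 1 ('z'=51): chars_in_quartet=2 acc=0xEF3 bytes_emitted=0
After char 2 ('P'=15): chars_in_quartet=3 acc=0x3BCCF bytes_emitted=0
After char 3 ('k'=36): chars_in_quartet=4 acc=0xEF33E4 -> emit EF 33 E4, reset; bytes_emitted=3
After char 4 ('g'=32): chars_in_quartet=1 acc=0x20 bytes_emitted=3
After char 5 ('4'=56): chars_in_quartet=2 acc=0x838 bytes_emitted=3

Answer: 2 0x838 3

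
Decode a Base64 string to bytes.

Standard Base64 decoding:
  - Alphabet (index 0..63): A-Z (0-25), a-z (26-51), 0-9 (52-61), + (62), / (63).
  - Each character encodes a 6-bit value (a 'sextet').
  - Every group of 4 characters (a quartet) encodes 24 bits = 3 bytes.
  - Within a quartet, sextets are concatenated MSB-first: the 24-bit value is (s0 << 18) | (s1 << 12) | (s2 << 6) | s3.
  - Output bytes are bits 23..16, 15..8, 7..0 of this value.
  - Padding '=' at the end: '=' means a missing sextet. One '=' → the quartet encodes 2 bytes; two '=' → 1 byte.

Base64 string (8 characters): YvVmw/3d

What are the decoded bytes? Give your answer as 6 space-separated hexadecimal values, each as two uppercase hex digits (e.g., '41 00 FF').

After char 0 ('Y'=24): chars_in_quartet=1 acc=0x18 bytes_emitted=0
After char 1 ('v'=47): chars_in_quartet=2 acc=0x62F bytes_emitted=0
After char 2 ('V'=21): chars_in_quartet=3 acc=0x18BD5 bytes_emitted=0
After char 3 ('m'=38): chars_in_quartet=4 acc=0x62F566 -> emit 62 F5 66, reset; bytes_emitted=3
After char 4 ('w'=48): chars_in_quartet=1 acc=0x30 bytes_emitted=3
After char 5 ('/'=63): chars_in_quartet=2 acc=0xC3F bytes_emitted=3
After char 6 ('3'=55): chars_in_quartet=3 acc=0x30FF7 bytes_emitted=3
After char 7 ('d'=29): chars_in_quartet=4 acc=0xC3FDDD -> emit C3 FD DD, reset; bytes_emitted=6

Answer: 62 F5 66 C3 FD DD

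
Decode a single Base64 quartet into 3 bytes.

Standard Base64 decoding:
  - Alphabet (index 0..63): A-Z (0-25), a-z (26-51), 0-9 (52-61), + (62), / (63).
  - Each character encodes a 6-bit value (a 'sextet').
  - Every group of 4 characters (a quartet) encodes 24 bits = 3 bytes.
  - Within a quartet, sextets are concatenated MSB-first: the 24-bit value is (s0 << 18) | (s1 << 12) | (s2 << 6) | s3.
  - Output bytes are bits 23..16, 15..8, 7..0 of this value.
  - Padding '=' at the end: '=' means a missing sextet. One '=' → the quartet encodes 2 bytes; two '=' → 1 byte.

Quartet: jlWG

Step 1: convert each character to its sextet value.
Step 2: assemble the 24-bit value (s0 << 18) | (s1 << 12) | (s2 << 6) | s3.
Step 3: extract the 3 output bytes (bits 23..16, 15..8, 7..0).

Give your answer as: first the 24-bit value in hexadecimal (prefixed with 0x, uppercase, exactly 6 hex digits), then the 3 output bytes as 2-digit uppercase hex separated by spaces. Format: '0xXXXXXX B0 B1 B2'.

Answer: 0x8E5586 8E 55 86

Derivation:
Sextets: j=35, l=37, W=22, G=6
24-bit: (35<<18) | (37<<12) | (22<<6) | 6
      = 0x8C0000 | 0x025000 | 0x000580 | 0x000006
      = 0x8E5586
Bytes: (v>>16)&0xFF=8E, (v>>8)&0xFF=55, v&0xFF=86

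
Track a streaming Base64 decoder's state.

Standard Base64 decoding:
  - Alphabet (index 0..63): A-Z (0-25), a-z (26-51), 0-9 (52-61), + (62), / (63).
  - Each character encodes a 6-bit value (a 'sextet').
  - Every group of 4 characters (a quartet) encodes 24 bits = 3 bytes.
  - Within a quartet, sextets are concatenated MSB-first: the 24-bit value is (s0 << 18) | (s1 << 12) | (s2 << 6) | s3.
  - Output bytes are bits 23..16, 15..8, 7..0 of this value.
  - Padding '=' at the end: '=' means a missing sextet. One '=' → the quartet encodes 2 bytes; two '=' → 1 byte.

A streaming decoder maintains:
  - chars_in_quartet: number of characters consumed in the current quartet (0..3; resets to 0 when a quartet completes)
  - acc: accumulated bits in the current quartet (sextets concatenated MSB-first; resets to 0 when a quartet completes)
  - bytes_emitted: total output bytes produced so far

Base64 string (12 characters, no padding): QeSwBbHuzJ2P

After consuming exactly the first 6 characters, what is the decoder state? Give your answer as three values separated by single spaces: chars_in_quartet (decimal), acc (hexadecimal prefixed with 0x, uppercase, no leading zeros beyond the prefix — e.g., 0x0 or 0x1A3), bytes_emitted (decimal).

Answer: 2 0x5B 3

Derivation:
After char 0 ('Q'=16): chars_in_quartet=1 acc=0x10 bytes_emitted=0
After char 1 ('e'=30): chars_in_quartet=2 acc=0x41E bytes_emitted=0
After char 2 ('S'=18): chars_in_quartet=3 acc=0x10792 bytes_emitted=0
After char 3 ('w'=48): chars_in_quartet=4 acc=0x41E4B0 -> emit 41 E4 B0, reset; bytes_emitted=3
After char 4 ('B'=1): chars_in_quartet=1 acc=0x1 bytes_emitted=3
After char 5 ('b'=27): chars_in_quartet=2 acc=0x5B bytes_emitted=3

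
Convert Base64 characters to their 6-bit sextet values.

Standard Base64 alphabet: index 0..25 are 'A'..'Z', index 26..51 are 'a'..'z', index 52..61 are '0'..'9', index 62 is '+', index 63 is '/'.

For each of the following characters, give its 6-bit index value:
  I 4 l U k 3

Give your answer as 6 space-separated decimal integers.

'I': A..Z range, ord('I') − ord('A') = 8
'4': 0..9 range, 52 + ord('4') − ord('0') = 56
'l': a..z range, 26 + ord('l') − ord('a') = 37
'U': A..Z range, ord('U') − ord('A') = 20
'k': a..z range, 26 + ord('k') − ord('a') = 36
'3': 0..9 range, 52 + ord('3') − ord('0') = 55

Answer: 8 56 37 20 36 55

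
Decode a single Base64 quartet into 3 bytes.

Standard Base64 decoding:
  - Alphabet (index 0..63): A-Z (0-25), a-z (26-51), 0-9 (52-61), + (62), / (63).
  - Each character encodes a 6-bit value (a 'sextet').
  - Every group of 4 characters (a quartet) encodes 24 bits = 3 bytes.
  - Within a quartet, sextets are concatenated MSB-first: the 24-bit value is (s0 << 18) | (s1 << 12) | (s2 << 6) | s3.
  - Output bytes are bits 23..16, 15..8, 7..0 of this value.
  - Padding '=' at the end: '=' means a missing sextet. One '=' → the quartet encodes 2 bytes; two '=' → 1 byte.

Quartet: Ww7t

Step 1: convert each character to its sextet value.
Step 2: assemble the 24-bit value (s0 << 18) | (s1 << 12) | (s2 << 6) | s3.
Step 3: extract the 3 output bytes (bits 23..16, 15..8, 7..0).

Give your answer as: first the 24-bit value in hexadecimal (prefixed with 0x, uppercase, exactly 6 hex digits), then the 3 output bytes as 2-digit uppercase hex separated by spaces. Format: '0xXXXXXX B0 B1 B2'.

Answer: 0x5B0EED 5B 0E ED

Derivation:
Sextets: W=22, w=48, 7=59, t=45
24-bit: (22<<18) | (48<<12) | (59<<6) | 45
      = 0x580000 | 0x030000 | 0x000EC0 | 0x00002D
      = 0x5B0EED
Bytes: (v>>16)&0xFF=5B, (v>>8)&0xFF=0E, v&0xFF=ED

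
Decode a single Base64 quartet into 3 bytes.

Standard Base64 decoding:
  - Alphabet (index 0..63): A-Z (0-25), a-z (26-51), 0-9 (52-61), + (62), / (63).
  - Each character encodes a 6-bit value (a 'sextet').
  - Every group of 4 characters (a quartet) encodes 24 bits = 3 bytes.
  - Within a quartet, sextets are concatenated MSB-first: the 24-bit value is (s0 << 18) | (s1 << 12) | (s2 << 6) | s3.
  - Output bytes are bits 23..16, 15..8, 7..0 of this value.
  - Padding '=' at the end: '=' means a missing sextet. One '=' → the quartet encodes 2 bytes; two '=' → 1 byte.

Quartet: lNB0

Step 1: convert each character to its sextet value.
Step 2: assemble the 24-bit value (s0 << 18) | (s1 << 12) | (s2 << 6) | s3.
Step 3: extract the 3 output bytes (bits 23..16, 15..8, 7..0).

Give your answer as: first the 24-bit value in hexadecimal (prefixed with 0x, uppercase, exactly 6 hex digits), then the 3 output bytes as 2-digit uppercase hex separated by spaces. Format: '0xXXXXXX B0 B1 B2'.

Sextets: l=37, N=13, B=1, 0=52
24-bit: (37<<18) | (13<<12) | (1<<6) | 52
      = 0x940000 | 0x00D000 | 0x000040 | 0x000034
      = 0x94D074
Bytes: (v>>16)&0xFF=94, (v>>8)&0xFF=D0, v&0xFF=74

Answer: 0x94D074 94 D0 74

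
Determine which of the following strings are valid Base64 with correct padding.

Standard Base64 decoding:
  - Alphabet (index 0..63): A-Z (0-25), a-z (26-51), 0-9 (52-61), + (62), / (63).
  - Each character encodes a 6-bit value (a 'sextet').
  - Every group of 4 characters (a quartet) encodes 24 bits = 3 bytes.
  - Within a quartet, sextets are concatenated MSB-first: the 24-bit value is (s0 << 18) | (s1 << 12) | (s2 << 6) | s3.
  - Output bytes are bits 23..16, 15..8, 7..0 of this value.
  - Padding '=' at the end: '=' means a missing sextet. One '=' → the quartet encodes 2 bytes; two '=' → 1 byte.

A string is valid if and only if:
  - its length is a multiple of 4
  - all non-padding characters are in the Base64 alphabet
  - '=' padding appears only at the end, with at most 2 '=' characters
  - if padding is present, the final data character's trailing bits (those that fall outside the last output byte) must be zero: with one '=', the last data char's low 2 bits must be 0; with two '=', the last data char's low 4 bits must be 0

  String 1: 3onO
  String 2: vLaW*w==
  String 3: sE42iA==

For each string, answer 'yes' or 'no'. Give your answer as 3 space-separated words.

String 1: '3onO' → valid
String 2: 'vLaW*w==' → invalid (bad char(s): ['*'])
String 3: 'sE42iA==' → valid

Answer: yes no yes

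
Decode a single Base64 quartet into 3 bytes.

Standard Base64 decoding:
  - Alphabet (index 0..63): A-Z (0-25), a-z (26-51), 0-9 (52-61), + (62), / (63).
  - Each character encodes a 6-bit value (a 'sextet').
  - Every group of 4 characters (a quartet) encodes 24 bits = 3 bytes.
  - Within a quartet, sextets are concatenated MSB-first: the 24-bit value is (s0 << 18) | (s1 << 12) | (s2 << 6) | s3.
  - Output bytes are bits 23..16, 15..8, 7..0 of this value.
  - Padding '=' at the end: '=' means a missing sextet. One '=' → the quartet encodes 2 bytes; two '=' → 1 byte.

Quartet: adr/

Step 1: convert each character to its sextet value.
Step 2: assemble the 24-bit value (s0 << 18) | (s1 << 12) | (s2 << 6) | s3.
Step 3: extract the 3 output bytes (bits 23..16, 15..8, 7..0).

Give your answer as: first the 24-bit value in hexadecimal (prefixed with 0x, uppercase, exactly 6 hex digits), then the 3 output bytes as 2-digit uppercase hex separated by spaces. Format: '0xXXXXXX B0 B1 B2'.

Sextets: a=26, d=29, r=43, /=63
24-bit: (26<<18) | (29<<12) | (43<<6) | 63
      = 0x680000 | 0x01D000 | 0x000AC0 | 0x00003F
      = 0x69DAFF
Bytes: (v>>16)&0xFF=69, (v>>8)&0xFF=DA, v&0xFF=FF

Answer: 0x69DAFF 69 DA FF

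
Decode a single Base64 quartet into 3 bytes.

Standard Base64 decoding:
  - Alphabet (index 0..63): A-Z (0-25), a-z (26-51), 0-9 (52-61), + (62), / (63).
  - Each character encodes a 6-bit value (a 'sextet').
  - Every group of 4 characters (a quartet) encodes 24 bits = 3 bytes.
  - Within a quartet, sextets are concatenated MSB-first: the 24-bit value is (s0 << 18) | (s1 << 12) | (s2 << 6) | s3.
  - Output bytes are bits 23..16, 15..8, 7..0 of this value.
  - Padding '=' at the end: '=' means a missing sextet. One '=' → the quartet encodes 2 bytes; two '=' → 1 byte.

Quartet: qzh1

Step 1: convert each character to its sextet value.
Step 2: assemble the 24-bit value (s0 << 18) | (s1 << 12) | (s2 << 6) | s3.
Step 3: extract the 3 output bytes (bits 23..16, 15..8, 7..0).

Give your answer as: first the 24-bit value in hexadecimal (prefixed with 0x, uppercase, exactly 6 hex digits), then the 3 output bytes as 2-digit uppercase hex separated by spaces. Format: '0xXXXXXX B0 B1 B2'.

Sextets: q=42, z=51, h=33, 1=53
24-bit: (42<<18) | (51<<12) | (33<<6) | 53
      = 0xA80000 | 0x033000 | 0x000840 | 0x000035
      = 0xAB3875
Bytes: (v>>16)&0xFF=AB, (v>>8)&0xFF=38, v&0xFF=75

Answer: 0xAB3875 AB 38 75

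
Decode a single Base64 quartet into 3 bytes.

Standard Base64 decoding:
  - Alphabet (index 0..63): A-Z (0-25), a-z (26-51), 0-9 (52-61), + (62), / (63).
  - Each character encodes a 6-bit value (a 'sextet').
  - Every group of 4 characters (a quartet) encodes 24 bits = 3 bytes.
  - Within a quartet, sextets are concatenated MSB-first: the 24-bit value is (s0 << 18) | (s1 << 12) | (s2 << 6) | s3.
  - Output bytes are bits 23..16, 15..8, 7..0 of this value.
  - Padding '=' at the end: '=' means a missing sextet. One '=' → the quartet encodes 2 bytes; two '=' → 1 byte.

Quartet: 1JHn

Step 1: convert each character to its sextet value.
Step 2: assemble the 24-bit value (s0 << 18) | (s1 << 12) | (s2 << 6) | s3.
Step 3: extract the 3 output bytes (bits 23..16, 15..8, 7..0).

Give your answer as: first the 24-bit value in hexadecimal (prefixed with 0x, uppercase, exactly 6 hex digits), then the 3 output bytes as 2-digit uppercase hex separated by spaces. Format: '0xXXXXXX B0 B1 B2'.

Sextets: 1=53, J=9, H=7, n=39
24-bit: (53<<18) | (9<<12) | (7<<6) | 39
      = 0xD40000 | 0x009000 | 0x0001C0 | 0x000027
      = 0xD491E7
Bytes: (v>>16)&0xFF=D4, (v>>8)&0xFF=91, v&0xFF=E7

Answer: 0xD491E7 D4 91 E7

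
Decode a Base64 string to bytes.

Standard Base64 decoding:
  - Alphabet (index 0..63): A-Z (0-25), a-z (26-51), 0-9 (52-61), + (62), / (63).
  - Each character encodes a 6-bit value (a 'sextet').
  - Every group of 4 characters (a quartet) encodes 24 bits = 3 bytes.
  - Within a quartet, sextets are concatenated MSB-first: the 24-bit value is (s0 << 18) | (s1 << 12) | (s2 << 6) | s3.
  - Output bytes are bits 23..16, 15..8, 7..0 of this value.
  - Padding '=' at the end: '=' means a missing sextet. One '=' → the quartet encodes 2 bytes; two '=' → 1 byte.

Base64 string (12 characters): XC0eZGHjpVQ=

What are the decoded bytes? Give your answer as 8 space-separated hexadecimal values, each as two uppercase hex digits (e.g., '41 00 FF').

After char 0 ('X'=23): chars_in_quartet=1 acc=0x17 bytes_emitted=0
After char 1 ('C'=2): chars_in_quartet=2 acc=0x5C2 bytes_emitted=0
After char 2 ('0'=52): chars_in_quartet=3 acc=0x170B4 bytes_emitted=0
After char 3 ('e'=30): chars_in_quartet=4 acc=0x5C2D1E -> emit 5C 2D 1E, reset; bytes_emitted=3
After char 4 ('Z'=25): chars_in_quartet=1 acc=0x19 bytes_emitted=3
After char 5 ('G'=6): chars_in_quartet=2 acc=0x646 bytes_emitted=3
After char 6 ('H'=7): chars_in_quartet=3 acc=0x19187 bytes_emitted=3
After char 7 ('j'=35): chars_in_quartet=4 acc=0x6461E3 -> emit 64 61 E3, reset; bytes_emitted=6
After char 8 ('p'=41): chars_in_quartet=1 acc=0x29 bytes_emitted=6
After char 9 ('V'=21): chars_in_quartet=2 acc=0xA55 bytes_emitted=6
After char 10 ('Q'=16): chars_in_quartet=3 acc=0x29550 bytes_emitted=6
Padding '=': partial quartet acc=0x29550 -> emit A5 54; bytes_emitted=8

Answer: 5C 2D 1E 64 61 E3 A5 54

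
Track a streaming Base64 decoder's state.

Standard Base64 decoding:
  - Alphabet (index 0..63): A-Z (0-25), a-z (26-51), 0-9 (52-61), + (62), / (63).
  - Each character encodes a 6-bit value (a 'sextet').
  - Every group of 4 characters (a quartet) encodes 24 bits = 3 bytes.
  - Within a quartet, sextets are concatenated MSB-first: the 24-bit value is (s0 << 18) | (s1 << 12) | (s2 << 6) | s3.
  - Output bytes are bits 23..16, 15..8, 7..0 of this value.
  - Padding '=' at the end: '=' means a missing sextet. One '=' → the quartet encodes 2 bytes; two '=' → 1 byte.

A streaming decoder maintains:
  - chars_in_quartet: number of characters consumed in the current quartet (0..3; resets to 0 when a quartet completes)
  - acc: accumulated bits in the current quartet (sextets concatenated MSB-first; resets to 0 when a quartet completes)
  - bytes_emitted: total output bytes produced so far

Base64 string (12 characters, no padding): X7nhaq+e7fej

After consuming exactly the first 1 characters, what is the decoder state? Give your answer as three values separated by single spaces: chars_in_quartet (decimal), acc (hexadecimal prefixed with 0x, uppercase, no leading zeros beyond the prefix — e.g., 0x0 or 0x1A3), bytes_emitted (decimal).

After char 0 ('X'=23): chars_in_quartet=1 acc=0x17 bytes_emitted=0

Answer: 1 0x17 0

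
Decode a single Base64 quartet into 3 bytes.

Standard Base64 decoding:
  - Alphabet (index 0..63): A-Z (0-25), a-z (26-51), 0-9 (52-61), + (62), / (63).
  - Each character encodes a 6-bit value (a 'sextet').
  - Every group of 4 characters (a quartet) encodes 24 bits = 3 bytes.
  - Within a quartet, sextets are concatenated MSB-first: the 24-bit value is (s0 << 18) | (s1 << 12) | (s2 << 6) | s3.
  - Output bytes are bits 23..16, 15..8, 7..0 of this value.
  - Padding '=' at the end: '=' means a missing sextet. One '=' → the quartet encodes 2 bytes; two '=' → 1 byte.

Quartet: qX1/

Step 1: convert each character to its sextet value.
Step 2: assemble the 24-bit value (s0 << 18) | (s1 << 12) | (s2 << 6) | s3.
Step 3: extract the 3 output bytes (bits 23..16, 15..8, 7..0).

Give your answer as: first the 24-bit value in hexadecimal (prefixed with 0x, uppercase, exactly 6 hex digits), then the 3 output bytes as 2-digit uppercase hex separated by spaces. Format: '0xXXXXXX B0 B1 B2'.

Answer: 0xA97D7F A9 7D 7F

Derivation:
Sextets: q=42, X=23, 1=53, /=63
24-bit: (42<<18) | (23<<12) | (53<<6) | 63
      = 0xA80000 | 0x017000 | 0x000D40 | 0x00003F
      = 0xA97D7F
Bytes: (v>>16)&0xFF=A9, (v>>8)&0xFF=7D, v&0xFF=7F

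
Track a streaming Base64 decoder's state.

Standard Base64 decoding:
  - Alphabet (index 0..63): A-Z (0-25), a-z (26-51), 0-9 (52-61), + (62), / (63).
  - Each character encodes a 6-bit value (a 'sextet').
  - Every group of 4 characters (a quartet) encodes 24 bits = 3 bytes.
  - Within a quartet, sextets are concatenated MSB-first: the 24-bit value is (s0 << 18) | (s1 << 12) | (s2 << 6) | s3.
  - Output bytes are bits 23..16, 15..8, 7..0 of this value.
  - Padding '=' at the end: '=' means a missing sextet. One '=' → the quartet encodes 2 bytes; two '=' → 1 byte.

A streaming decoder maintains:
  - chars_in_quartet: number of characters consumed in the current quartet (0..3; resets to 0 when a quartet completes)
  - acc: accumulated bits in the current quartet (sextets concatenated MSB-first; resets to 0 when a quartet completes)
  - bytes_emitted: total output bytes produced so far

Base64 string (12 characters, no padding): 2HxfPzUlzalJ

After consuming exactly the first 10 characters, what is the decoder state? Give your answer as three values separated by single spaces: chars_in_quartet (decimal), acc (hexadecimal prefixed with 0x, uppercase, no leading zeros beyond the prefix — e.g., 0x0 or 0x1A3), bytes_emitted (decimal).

After char 0 ('2'=54): chars_in_quartet=1 acc=0x36 bytes_emitted=0
After char 1 ('H'=7): chars_in_quartet=2 acc=0xD87 bytes_emitted=0
After char 2 ('x'=49): chars_in_quartet=3 acc=0x361F1 bytes_emitted=0
After char 3 ('f'=31): chars_in_quartet=4 acc=0xD87C5F -> emit D8 7C 5F, reset; bytes_emitted=3
After char 4 ('P'=15): chars_in_quartet=1 acc=0xF bytes_emitted=3
After char 5 ('z'=51): chars_in_quartet=2 acc=0x3F3 bytes_emitted=3
After char 6 ('U'=20): chars_in_quartet=3 acc=0xFCD4 bytes_emitted=3
After char 7 ('l'=37): chars_in_quartet=4 acc=0x3F3525 -> emit 3F 35 25, reset; bytes_emitted=6
After char 8 ('z'=51): chars_in_quartet=1 acc=0x33 bytes_emitted=6
After char 9 ('a'=26): chars_in_quartet=2 acc=0xCDA bytes_emitted=6

Answer: 2 0xCDA 6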